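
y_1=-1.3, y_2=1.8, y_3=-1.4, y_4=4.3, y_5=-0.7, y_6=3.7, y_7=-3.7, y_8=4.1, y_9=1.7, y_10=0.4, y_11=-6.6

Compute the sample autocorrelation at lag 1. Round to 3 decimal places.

Mean ȳ = (-1.3 + 1.8 − 1.4 + 4.3 − 0.7 + 3.7 − 3.7 + 4.1 + 1.7 + 0.4 − 6.6)/11 = 0.2091
Numerator Σ_{t=1}^{10}(y_t−ȳ)(y_{t+1}−ȳ) = -42.5064
Denominator Σ(y_t−ȳ)² = 116.1891
r_1 = -42.5064 / 116.1891 = -0.366

-0.366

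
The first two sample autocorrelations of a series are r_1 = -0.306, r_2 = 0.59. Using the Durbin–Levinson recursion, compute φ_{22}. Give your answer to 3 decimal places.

0.548

φ_{22} = (r_2 − r_1²) / (1 − r_1²)
r_1² = (-0.306)² = 0.093636
Numerator = 0.59 − 0.0936 = 0.4964; denominator = 1 − 0.0936 = 0.9064
φ_{22} = 0.4964 / 0.9064 = 0.548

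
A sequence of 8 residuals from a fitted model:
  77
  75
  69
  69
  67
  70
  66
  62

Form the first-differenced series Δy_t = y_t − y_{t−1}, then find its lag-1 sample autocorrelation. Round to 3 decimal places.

First differences Δy: -2, -6, 0, -2, 3, -4, -4
Mean of differences = -2.1429
Numerator Σ(Δy_t−Δȳ)(Δy_{t+1}−Δȳ) = -13.8776
Denominator Σ(Δy_t−Δȳ)² = 52.8571
r_1(Δy) = -13.8776 / 52.8571 = -0.263

-0.263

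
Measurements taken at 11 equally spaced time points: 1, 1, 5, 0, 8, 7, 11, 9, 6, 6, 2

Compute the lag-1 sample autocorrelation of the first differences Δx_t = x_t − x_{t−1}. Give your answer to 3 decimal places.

First differences Δx: 0, 4, -5, 8, -1, 4, -2, -3, 0, -4
Mean of differences = 0.1000
Numerator Σ(Δx_t−Δx̄)(Δx_{t+1}−Δx̄) = -74.5100
Denominator Σ(Δx_t−Δx̄)² = 150.9000
r_1(Δx) = -74.5100 / 150.9000 = -0.494

-0.494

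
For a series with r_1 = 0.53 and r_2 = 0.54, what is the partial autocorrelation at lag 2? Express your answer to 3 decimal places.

0.360

φ_{22} = (r_2 − r_1²) / (1 − r_1²)
r_1² = (0.53)² = 0.2809
Numerator = 0.54 − 0.2809 = 0.2591; denominator = 1 − 0.2809 = 0.7191
φ_{22} = 0.2591 / 0.7191 = 0.360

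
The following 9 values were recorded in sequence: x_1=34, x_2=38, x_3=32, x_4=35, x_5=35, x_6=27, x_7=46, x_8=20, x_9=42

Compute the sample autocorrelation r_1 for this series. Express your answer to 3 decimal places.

-0.798

Mean x̄ = (34 + 38 + 32 + 35 + 35 + 27 + 46 + 20 + 42)/9 = 34.3333
Numerator Σ_{t=1}^{8}(x_t−x̄)(x_{t+1}−x̄) = -378.4444
Denominator Σ(x_t−x̄)² = 474.0000
r_1 = -378.4444 / 474.0000 = -0.798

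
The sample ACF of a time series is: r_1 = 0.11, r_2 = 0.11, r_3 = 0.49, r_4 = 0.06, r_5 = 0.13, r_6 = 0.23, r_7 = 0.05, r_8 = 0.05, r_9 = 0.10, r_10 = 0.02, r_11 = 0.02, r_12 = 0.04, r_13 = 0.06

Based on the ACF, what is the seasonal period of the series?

The largest autocorrelation is r_3 = 0.49, with a weaker echo at lag 6 (0.23); the remaining lags stay at or below 0.13.
The dominant spike at lag 3 indicates a seasonal period of 3.

3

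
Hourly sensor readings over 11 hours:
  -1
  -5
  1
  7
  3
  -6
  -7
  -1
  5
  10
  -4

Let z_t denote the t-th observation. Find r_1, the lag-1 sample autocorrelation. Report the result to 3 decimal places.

0.201

Mean z̄ = (-1 − 5 + 1 + 7 + 3 − 6 − 7 − 1 + 5 + 10 − 4)/11 = 0.1818
Numerator Σ_{t=1}^{10}(z_t−z̄)(z_{t+1}−z̄) = 62.6942
Denominator Σ(z_t−z̄)² = 311.6364
r_1 = 62.6942 / 311.6364 = 0.201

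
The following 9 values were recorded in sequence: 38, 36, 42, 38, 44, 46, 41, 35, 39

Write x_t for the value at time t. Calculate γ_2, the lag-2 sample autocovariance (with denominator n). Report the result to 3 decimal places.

-2.867

Mean x̄ = (38 + 36 + 42 + 38 + 44 + 46 + 41 + 35 + 39)/9 = 39.8889
Σ_{t=1}^{7}(x_t−x̄)(x_{t+2}−x̄) = -25.8025
γ_2 = -25.8025 / 9 = -2.867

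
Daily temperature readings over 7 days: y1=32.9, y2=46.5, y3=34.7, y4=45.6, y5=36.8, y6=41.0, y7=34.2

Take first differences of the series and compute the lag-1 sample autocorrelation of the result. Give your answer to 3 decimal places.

-0.769

First differences Δy: 13.6, -11.8, 10.9, -8.8, 4.2, -6.8
Mean of differences = 0.2167
Numerator Σ(Δy_t−Δȳ)(Δy_{t+1}−Δȳ) = -449.3953
Denominator Σ(Δy_t−Δȳ)² = 584.0483
r_1(Δy) = -449.3953 / 584.0483 = -0.769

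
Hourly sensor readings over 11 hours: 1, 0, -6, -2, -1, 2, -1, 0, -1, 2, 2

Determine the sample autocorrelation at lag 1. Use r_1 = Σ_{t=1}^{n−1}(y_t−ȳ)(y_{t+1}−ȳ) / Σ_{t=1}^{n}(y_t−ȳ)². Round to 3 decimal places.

Mean ȳ = (1 + 0 − 6 − 2 − 1 + 2 − 1 + 0 − 1 + 2 + 2)/11 = -0.3636
Numerator Σ_{t=1}^{10}(y_t−ȳ)(y_{t+1}−ȳ) = 9.3223
Denominator Σ(y_t−ȳ)² = 54.5455
r_1 = 9.3223 / 54.5455 = 0.171

0.171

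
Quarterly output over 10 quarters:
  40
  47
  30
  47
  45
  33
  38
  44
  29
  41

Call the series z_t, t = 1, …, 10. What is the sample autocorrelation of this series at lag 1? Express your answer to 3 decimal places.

Mean z̄ = (40 + 47 + 30 + 47 + 45 + 33 + 38 + 44 + 29 + 41)/10 = 39.4000
Numerator Σ_{t=1}^{9}(z_t−z̄)(z_{t+1}−z̄) = -193.5600
Denominator Σ(z_t−z̄)² = 410.4000
r_1 = -193.5600 / 410.4000 = -0.472

-0.472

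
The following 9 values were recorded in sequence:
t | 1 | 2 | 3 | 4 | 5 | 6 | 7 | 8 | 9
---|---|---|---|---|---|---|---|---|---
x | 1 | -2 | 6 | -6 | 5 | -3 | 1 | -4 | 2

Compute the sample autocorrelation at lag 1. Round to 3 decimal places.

Mean x̄ = (1 − 2 + 6 − 6 + 5 − 3 + 1 − 4 + 2)/9 = 0.0000
Numerator Σ_{t=1}^{8}(x_t−x̄)(x_{t+1}−x̄) = -110.0000
Denominator Σ(x_t−x̄)² = 132.0000
r_1 = -110.0000 / 132.0000 = -0.833

-0.833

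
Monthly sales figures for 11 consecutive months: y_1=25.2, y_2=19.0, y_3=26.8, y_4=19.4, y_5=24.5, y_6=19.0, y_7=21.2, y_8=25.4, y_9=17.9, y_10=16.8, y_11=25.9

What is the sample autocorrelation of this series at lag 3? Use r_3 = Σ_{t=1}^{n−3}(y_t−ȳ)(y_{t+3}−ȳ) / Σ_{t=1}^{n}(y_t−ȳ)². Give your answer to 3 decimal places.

0.074

Mean ȳ = (25.2 + 19.0 + 26.8 + 19.4 + 24.5 + 19.0 + 21.2 + 25.4 + 17.9 + 16.8 + 25.9)/11 = 21.9182
Numerator Σ_{t=1}^{8}(y_t−ȳ)(y_{t+3}−ȳ) = 10.0190
Denominator Σ(y_t−ȳ)² = 135.4764
r_3 = 10.0190 / 135.4764 = 0.074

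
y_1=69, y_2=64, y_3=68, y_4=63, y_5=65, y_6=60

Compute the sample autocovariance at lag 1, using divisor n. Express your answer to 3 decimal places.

-2.171

Mean ȳ = (69 + 64 + 68 + 63 + 65 + 60)/6 = 64.8333
Deviations: 4.1667, -0.8333, 3.1667, -1.8333, 0.1667, -4.8333
Σ_{t=1}^{5}(y_t−ȳ)(y_{t+1}−ȳ) = -13.0278
γ_1 = -13.0278 / 6 = -2.171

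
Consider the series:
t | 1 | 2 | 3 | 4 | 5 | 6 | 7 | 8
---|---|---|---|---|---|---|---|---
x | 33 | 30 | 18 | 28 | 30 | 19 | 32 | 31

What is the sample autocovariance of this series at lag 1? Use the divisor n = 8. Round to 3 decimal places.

Mean x̄ = (33 + 30 + 18 + 28 + 30 + 19 + 32 + 31)/8 = 27.6250
Σ_{t=1}^{7}(x_t−x̄)(x_{t+1}−x̄) = -56.2656
γ_1 = -56.2656 / 8 = -7.033

-7.033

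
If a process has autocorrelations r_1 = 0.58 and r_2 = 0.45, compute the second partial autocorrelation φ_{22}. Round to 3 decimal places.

0.171

φ_{22} = (r_2 − r_1²) / (1 − r_1²)
r_1² = (0.58)² = 0.3364
Numerator = 0.45 − 0.3364 = 0.1136; denominator = 1 − 0.3364 = 0.6636
φ_{22} = 0.1136 / 0.6636 = 0.171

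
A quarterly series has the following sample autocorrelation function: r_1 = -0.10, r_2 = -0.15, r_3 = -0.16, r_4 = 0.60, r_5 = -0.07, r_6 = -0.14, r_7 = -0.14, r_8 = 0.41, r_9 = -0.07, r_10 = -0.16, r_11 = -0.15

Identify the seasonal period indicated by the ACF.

The largest autocorrelation is r_4 = 0.60, with a weaker echo at lag 8 (0.41); the remaining lags stay at or below -0.07.
The dominant spike at lag 4 indicates a seasonal period of 4.

4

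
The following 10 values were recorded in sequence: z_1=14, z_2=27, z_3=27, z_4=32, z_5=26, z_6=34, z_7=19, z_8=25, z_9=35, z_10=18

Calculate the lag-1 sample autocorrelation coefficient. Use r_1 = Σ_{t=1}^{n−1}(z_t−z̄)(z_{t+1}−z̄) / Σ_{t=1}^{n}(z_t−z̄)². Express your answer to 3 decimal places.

-0.295

Mean z̄ = (14 + 27 + 27 + 32 + 26 + 34 + 19 + 25 + 35 + 18)/10 = 25.7000
Numerator Σ_{t=1}^{9}(z_t−z̄)(z_{t+1}−z̄) = -129.9900
Denominator Σ(z_t−z̄)² = 440.1000
r_1 = -129.9900 / 440.1000 = -0.295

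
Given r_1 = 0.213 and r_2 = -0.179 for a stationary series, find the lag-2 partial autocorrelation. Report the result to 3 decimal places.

-0.235

φ_{22} = (r_2 − r_1²) / (1 − r_1²)
r_1² = (0.213)² = 0.045369
Numerator = -0.179 − 0.0454 = -0.2244; denominator = 1 − 0.0454 = 0.9546
φ_{22} = -0.2244 / 0.9546 = -0.235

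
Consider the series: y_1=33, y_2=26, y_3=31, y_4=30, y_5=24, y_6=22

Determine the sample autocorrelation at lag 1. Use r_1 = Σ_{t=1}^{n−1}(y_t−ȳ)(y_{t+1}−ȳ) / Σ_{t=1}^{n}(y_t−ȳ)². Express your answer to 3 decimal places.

0.060

Mean ȳ = (33 + 26 + 31 + 30 + 24 + 22)/6 = 27.6667
Deviations from mean: 5.3333, -1.6667, 3.3333, 2.3333, -3.6667, -5.6667
Numerator Σ_{t=1}^{5}(y_t−ȳ)(y_{t+1}−ȳ) = 5.5556
Denominator Σ(y_t−ȳ)² = 93.3333
r_1 = 5.5556 / 93.3333 = 0.060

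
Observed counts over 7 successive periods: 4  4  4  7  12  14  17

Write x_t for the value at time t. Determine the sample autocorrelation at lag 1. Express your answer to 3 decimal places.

Mean x̄ = (4 + 4 + 4 + 7 + 12 + 14 + 17)/7 = 8.8571
Numerator Σ_{t=1}^{6}(x_t−x̄)(x_{t+1}−x̄) = 108.4082
Denominator Σ(x_t−x̄)² = 176.8571
r_1 = 108.4082 / 176.8571 = 0.613

0.613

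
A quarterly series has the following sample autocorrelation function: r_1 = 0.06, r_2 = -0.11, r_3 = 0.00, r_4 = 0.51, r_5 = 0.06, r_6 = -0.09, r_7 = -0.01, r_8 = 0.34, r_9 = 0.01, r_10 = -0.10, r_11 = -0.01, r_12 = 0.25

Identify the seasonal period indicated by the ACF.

The largest autocorrelation is r_4 = 0.51, with weaker echoes at lags 8 (0.34) and 12 (0.25); the remaining lags stay at or below 0.06.
The dominant spike at lag 4 indicates a seasonal period of 4.

4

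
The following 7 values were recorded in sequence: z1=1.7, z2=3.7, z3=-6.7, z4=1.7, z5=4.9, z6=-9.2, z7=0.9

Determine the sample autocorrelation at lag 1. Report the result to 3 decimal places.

Mean z̄ = (1.7 + 3.7 − 6.7 + 1.7 + 4.9 − 9.2 + 0.9)/7 = -0.4286
Deviations from mean: 2.1286, 4.1286, -6.2714, 2.1286, 5.3286, -8.7714, 1.3286
Σ(z_t−z̄)(z_{t+1}−z̄) = (8.7880) + (-25.8920) + (-13.3492) + (11.3422) + (-46.7392) + (-11.6535) = -77.5037
Denominator Σ(z_t−z̄)² = 172.5343
r_1 = -77.5037 / 172.5343 = -0.449

-0.449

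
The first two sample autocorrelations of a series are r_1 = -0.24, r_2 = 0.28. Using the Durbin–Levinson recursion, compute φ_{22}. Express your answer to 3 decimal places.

0.236

φ_{22} = (r_2 − r_1²) / (1 − r_1²)
r_1² = (-0.24)² = 0.0576
Numerator = 0.28 − 0.0576 = 0.2224; denominator = 1 − 0.0576 = 0.9424
φ_{22} = 0.2224 / 0.9424 = 0.236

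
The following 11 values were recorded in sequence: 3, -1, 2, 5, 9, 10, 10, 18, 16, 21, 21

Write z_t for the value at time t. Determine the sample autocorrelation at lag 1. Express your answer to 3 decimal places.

0.741

Mean z̄ = (3 − 1 + 2 + 5 + 9 + 10 + 10 + 18 + 16 + 21 + 21)/11 = 10.3636
Numerator Σ_{t=1}^{10}(z_t−z̄)(z_{t+1}−z̄) = 444.8678
Denominator Σ(z_t−z̄)² = 600.5455
r_1 = 444.8678 / 600.5455 = 0.741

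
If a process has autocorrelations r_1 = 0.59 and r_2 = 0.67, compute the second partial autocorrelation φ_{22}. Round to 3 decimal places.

0.494

φ_{22} = (r_2 − r_1²) / (1 − r_1²)
r_1² = (0.59)² = 0.3481
Numerator = 0.67 − 0.3481 = 0.3219; denominator = 1 − 0.3481 = 0.6519
φ_{22} = 0.3219 / 0.6519 = 0.494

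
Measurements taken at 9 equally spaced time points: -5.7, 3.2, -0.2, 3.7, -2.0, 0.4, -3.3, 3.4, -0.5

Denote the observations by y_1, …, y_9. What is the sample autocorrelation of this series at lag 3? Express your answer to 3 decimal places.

-0.560

Mean ȳ = (-5.7 + 3.2 − 0.2 + 3.7 − 2.0 + 0.4 − 3.3 + 3.4 − 0.5)/9 = -0.1111
Numerator Σ_{t=1}^{6}(y_t−ȳ)(y_{t+3}−ȳ) = -46.5837
Denominator Σ(y_t−ȳ)² = 83.2089
r_3 = -46.5837 / 83.2089 = -0.560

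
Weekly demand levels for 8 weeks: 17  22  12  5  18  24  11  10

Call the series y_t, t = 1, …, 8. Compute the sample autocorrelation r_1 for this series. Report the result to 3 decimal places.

0.014

Mean ȳ = (17 + 22 + 12 + 5 + 18 + 24 + 11 + 10)/8 = 14.8750
Deviations from mean: 2.1250, 7.1250, -2.8750, -9.8750, 3.1250, 9.1250, -3.8750, -4.8750
Numerator Σ_{t=1}^{7}(y_t−ȳ)(y_{t+1}−ȳ) = 4.2344
Denominator Σ(y_t−ȳ)² = 292.8750
r_1 = 4.2344 / 292.8750 = 0.014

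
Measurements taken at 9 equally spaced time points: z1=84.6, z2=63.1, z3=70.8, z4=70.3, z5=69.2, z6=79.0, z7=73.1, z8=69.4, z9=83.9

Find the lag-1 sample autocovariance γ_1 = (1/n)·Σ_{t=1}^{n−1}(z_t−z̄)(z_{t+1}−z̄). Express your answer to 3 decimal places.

-14.191

Mean z̄ = (84.6 + 63.1 + 70.8 + 70.3 + 69.2 + 79.0 + 73.1 + 69.4 + 83.9)/9 = 73.7111
Σ_{t=1}^{8}(z_t−z̄)(z_{t+1}−z̄) = -127.7168
γ_1 = -127.7168 / 9 = -14.191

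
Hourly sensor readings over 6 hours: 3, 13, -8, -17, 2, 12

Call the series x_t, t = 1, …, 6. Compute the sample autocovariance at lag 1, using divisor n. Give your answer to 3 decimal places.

11.440

Mean x̄ = (3 + 13 − 8 − 17 + 2 + 12)/6 = 0.8333
Deviations: 2.1667, 12.1667, -8.8333, -17.8333, 1.1667, 11.1667
Σ_{t=1}^{5}(x_t−x̄)(x_{t+1}−x̄) = 68.6389
γ_1 = 68.6389 / 6 = 11.440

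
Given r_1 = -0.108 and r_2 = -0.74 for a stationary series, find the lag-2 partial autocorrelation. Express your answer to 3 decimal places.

φ_{22} = (r_2 − r_1²) / (1 − r_1²)
r_1² = (-0.108)² = 0.011664
Numerator = -0.74 − 0.0117 = -0.7517; denominator = 1 − 0.0117 = 0.9883
φ_{22} = -0.7517 / 0.9883 = -0.761

-0.761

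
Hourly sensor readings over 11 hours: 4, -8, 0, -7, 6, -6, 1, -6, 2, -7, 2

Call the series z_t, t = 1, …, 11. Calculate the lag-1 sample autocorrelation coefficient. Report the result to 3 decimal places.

-0.794

Mean z̄ = (4 − 8 + 0 − 7 + 6 − 6 + 1 − 6 + 2 − 7 + 2)/11 = -1.7273
Numerator Σ_{t=1}^{10}(z_t−z̄)(z_{t+1}−z̄) = -208.1653
Denominator Σ(z_t−z̄)² = 262.1818
r_1 = -208.1653 / 262.1818 = -0.794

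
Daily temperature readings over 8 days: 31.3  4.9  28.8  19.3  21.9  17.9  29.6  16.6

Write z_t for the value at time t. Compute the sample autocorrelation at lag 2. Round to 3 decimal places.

0.263

Mean z̄ = (31.3 + 4.9 + 28.8 + 19.3 + 21.9 + 17.9 + 29.6 + 16.6)/8 = 21.2875
Σ(z_t−z̄)(z_{t+2}−z̄) = (75.2189) + (32.5702) + (4.6014) + (6.7327) + (5.0914) + (15.8789) = 140.0934
Denominator Σ(z_t−z̄)² = 532.1088
r_2 = 140.0934 / 532.1088 = 0.263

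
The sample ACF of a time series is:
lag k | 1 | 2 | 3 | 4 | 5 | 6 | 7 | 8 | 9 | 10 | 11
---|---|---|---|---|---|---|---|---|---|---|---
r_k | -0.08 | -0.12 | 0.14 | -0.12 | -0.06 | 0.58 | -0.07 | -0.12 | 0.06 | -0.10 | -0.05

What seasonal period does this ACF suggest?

6

The largest autocorrelation is r_6 = 0.58; the remaining lags stay at or below 0.14.
The dominant spike at lag 6 indicates a seasonal period of 6.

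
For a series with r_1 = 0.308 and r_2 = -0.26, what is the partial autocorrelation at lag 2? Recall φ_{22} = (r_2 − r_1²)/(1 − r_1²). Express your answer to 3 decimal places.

φ_{22} = (r_2 − r_1²) / (1 − r_1²)
r_1² = (0.308)² = 0.094864
Numerator = -0.26 − 0.0949 = -0.3549; denominator = 1 − 0.0949 = 0.9051
φ_{22} = -0.3549 / 0.9051 = -0.392

-0.392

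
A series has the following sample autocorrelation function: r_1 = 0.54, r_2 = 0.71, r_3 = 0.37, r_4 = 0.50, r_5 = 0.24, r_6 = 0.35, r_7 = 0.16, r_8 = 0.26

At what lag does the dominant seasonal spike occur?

The largest autocorrelation is r_2 = 0.71; the remaining lags stay at or below 0.54.
The dominant spike at lag 2 indicates a seasonal period of 2.

2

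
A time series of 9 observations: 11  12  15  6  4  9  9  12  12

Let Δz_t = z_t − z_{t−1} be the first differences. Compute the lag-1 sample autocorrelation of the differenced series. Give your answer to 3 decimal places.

First differences Δz: 1, 3, -9, -2, 5, 0, 3, 0
Mean of differences = 0.1250
Numerator Σ(Δz_t−Δz̄)(Δz_{t+1}−Δz̄) = -16.0156
Denominator Σ(Δz_t−Δz̄)² = 128.8750
r_1(Δz) = -16.0156 / 128.8750 = -0.124

-0.124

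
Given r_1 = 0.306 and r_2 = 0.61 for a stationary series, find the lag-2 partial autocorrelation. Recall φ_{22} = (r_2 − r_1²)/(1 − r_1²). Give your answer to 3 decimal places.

0.570

φ_{22} = (r_2 − r_1²) / (1 − r_1²)
r_1² = (0.306)² = 0.093636
Numerator = 0.61 − 0.0936 = 0.5164; denominator = 1 − 0.0936 = 0.9064
φ_{22} = 0.5164 / 0.9064 = 0.570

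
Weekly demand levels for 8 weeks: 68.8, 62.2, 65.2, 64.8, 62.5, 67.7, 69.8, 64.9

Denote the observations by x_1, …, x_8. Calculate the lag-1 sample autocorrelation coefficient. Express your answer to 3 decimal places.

Mean x̄ = (68.8 + 62.2 + 65.2 + 64.8 + 62.5 + 67.7 + 69.8 + 64.9)/8 = 65.7375
Σ(x_t−x̄)(x_{t+1}−x̄) = (-10.8336) + (1.9014) + (0.5039) + (3.0352) + (-6.3536) + (7.9727) + (-3.4023) = -7.1764
Denominator Σ(x_t−x̄)² = 54.5988
r_1 = -7.1764 / 54.5988 = -0.131

-0.131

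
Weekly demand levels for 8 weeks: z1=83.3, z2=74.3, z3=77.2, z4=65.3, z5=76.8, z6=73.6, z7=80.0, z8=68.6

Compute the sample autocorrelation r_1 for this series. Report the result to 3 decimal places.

-0.368

Mean z̄ = (83.3 + 74.3 + 77.2 + 65.3 + 76.8 + 73.6 + 80.0 + 68.6)/8 = 74.8875
Σ(z_t−z̄)(z_{t+1}−z̄) = (-4.9423) + (-1.3586) + (-22.1711) + (-18.3361) + (-2.4623) + (-6.5823) + (-32.1448) = -87.9977
Denominator Σ(z_t−z̄)² = 239.3688
r_1 = -87.9977 / 239.3688 = -0.368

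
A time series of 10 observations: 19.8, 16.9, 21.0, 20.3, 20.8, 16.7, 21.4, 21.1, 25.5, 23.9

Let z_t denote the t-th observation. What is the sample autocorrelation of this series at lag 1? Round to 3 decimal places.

Mean z̄ = (19.8 + 16.9 + 21.0 + 20.3 + 20.8 + 16.7 + 21.4 + 21.1 + 25.5 + 23.9)/10 = 20.7400
Numerator Σ_{t=1}^{9}(z_t−z̄)(z_{t+1}−z̄) = 16.5544
Denominator Σ(z_t−z̄)² = 65.4240
r_1 = 16.5544 / 65.4240 = 0.253

0.253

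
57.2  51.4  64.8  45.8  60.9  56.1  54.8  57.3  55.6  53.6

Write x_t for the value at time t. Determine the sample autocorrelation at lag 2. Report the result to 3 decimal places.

Mean x̄ = (57.2 + 51.4 + 64.8 + 45.8 + 60.9 + 56.1 + 54.8 + 57.3 + 55.6 + 53.6)/10 = 55.7500
Numerator Σ_{t=1}^{8}(x_t−x̄)(x_{t+2}−x̄) = 91.9900
Denominator Σ(x_t−x̄)² = 236.5250
r_2 = 91.9900 / 236.5250 = 0.389

0.389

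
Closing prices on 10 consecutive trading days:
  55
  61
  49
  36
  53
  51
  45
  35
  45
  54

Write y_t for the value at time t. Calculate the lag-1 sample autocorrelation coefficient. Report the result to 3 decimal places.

0.164

Mean ȳ = (55 + 61 + 49 + 36 + 53 + 51 + 45 + 35 + 45 + 54)/10 = 48.4000
Numerator Σ_{t=1}^{9}(y_t−ȳ)(y_{t+1}−ȳ) = 101.4400
Denominator Σ(y_t−ȳ)² = 618.4000
r_1 = 101.4400 / 618.4000 = 0.164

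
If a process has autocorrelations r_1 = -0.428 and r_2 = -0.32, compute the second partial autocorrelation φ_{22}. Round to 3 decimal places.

-0.616

φ_{22} = (r_2 − r_1²) / (1 − r_1²)
r_1² = (-0.428)² = 0.183184
Numerator = -0.32 − 0.1832 = -0.5032; denominator = 1 − 0.1832 = 0.8168
φ_{22} = -0.5032 / 0.8168 = -0.616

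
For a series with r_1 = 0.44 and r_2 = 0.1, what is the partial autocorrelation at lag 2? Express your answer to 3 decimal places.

-0.116

φ_{22} = (r_2 − r_1²) / (1 − r_1²)
r_1² = (0.44)² = 0.1936
Numerator = 0.1 − 0.1936 = -0.0936; denominator = 1 − 0.1936 = 0.8064
φ_{22} = -0.0936 / 0.8064 = -0.116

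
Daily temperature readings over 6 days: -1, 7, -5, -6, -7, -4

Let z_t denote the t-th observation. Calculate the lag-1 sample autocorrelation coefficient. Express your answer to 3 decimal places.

Mean z̄ = (-1 + 7 − 5 − 6 − 7 − 4)/6 = -2.6667
Σ(z_t−z̄)(z_{t+1}−z̄) = (16.1111) + (-22.5556) + (7.7778) + (14.4444) + (5.7778) = 21.5556
Denominator Σ(z_t−z̄)² = 133.3333
r_1 = 21.5556 / 133.3333 = 0.162

0.162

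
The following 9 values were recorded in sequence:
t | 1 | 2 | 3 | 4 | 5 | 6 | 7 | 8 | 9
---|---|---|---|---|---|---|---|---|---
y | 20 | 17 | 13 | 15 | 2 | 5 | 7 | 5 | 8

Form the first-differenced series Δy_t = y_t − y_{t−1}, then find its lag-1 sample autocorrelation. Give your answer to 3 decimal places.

First differences Δy: -3, -4, 2, -13, 3, 2, -2, 3
Mean of differences = -1.5000
Numerator Σ(Δy_t−Δȳ)(Δy_{t+1}−Δȳ) = -85.2500
Denominator Σ(Δy_t−Δȳ)² = 206.0000
r_1(Δy) = -85.2500 / 206.0000 = -0.414

-0.414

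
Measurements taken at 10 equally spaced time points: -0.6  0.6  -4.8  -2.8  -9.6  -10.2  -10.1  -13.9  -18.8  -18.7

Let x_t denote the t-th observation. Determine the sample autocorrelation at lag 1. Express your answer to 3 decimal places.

Mean x̄ = (-0.6 + 0.6 − 4.8 − 2.8 − 9.6 − 10.2 − 10.1 − 13.9 − 18.8 − 18.7)/10 = -8.8900
Numerator Σ_{t=1}^{9}(x_t−x̄)(x_{t+1}−x̄) = 293.5139
Denominator Σ(x_t−x̄)² = 435.8290
r_1 = 293.5139 / 435.8290 = 0.673

0.673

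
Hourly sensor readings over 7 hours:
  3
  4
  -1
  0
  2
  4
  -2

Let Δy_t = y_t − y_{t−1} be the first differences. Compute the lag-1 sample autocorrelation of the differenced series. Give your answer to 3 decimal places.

First differences Δy: 1, -5, 1, 2, 2, -6
Mean of differences = -0.8333
Numerator Σ(Δy_t−Δȳ)(Δy_{t+1}−Δȳ) = -16.6944
Denominator Σ(Δy_t−Δȳ)² = 66.8333
r_1(Δy) = -16.6944 / 66.8333 = -0.250

-0.250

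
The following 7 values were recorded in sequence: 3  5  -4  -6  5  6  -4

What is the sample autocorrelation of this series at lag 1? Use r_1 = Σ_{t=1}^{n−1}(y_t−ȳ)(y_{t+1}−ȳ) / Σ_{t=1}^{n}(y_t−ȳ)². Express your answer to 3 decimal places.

-0.061

Mean ȳ = (3 + 5 − 4 − 6 + 5 + 6 − 4)/7 = 0.7143
Numerator Σ_{t=1}^{6}(y_t−ȳ)(y_{t+1}−ȳ) = -9.7959
Denominator Σ(y_t−ȳ)² = 159.4286
r_1 = -9.7959 / 159.4286 = -0.061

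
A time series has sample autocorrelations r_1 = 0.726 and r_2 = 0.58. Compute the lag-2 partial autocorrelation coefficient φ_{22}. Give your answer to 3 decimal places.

0.112

φ_{22} = (r_2 − r_1²) / (1 − r_1²)
r_1² = (0.726)² = 0.527076
Numerator = 0.58 − 0.5271 = 0.0529; denominator = 1 − 0.5271 = 0.4729
φ_{22} = 0.0529 / 0.4729 = 0.112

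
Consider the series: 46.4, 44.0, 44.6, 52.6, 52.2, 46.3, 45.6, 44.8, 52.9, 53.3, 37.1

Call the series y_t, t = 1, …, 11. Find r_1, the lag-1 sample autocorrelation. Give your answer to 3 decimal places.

Mean ȳ = (46.4 + 44.0 + 44.6 + 52.6 + 52.2 + 46.3 + 45.6 + 44.8 + 52.9 + 53.3 + 37.1)/11 = 47.2545
Numerator Σ_{t=1}^{10}(y_t−ȳ)(y_{t+1}−ȳ) = -16.5302
Denominator Σ(y_t−ȳ)² = 252.6073
r_1 = -16.5302 / 252.6073 = -0.065

-0.065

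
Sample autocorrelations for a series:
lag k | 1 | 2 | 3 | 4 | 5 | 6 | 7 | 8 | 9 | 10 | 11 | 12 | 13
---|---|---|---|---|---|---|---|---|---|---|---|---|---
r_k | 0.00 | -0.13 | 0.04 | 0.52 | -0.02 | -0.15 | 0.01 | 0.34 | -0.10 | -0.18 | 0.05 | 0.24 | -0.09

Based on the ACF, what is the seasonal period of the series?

4

The largest autocorrelation is r_4 = 0.52, with weaker echoes at lags 8 (0.34) and 12 (0.24); the remaining lags stay at or below 0.05.
The dominant spike at lag 4 indicates a seasonal period of 4.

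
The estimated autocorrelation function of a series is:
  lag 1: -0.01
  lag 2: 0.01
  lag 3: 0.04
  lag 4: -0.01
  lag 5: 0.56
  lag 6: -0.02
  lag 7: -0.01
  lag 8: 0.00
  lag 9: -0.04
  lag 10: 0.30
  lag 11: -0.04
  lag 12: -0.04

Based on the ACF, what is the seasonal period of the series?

The largest autocorrelation is r_5 = 0.56, with a weaker echo at lag 10 (0.30); the remaining lags stay at or below 0.04.
The dominant spike at lag 5 indicates a seasonal period of 5.

5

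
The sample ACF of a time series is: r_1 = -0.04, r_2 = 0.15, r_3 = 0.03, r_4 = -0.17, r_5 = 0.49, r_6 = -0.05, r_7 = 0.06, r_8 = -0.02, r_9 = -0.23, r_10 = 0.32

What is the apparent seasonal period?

5

The largest autocorrelation is r_5 = 0.49, with a weaker echo at lag 10 (0.32); the remaining lags stay at or below 0.15.
The dominant spike at lag 5 indicates a seasonal period of 5.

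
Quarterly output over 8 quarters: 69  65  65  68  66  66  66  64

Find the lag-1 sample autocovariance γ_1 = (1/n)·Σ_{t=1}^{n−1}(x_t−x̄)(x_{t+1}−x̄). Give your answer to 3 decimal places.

-0.502

Mean x̄ = (69 + 65 + 65 + 68 + 66 + 66 + 66 + 64)/8 = 66.1250
Σ_{t=1}^{7}(x_t−x̄)(x_{t+1}−x̄) = -4.0156
γ_1 = -4.0156 / 8 = -0.502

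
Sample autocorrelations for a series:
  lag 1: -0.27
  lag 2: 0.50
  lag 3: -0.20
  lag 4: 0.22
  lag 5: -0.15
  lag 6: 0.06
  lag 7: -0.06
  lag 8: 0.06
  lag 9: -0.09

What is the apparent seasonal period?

2

The largest autocorrelation is r_2 = 0.50, with a weaker echo at lag 4 (0.22); the remaining lags stay at or below 0.06.
The dominant spike at lag 2 indicates a seasonal period of 2.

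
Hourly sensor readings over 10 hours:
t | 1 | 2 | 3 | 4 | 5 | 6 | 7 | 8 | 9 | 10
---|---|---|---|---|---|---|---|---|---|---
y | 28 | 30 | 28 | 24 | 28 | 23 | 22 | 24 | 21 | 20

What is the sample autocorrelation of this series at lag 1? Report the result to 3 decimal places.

Mean ȳ = (28 + 30 + 28 + 24 + 28 + 23 + 22 + 24 + 21 + 20)/10 = 24.8000
Numerator Σ_{t=1}^{9}(y_t−ȳ)(y_{t+1}−ȳ) = 50.9600
Denominator Σ(y_t−ȳ)² = 107.6000
r_1 = 50.9600 / 107.6000 = 0.474

0.474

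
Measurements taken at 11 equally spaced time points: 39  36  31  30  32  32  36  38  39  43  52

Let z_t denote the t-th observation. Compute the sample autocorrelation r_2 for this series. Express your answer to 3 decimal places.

Mean z̄ = (39 + 36 + 31 + 30 + 32 + 32 + 36 + 38 + 39 + 43 + 52)/11 = 37.0909
Numerator Σ_{t=1}^{9}(z_t−z̄)(z_{t+2}−z̄) = 95.8926
Denominator Σ(z_t−z̄)² = 406.9091
r_2 = 95.8926 / 406.9091 = 0.236

0.236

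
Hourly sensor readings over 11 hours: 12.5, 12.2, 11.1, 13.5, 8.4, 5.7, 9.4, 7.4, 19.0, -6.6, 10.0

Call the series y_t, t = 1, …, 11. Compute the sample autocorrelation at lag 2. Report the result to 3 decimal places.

Mean ȳ = (12.5 + 12.2 + 11.1 + 13.5 + 8.4 + 5.7 + 9.4 + 7.4 + 19.0 − 6.6 + 10.0)/11 = 9.3273
Numerator Σ_{t=1}^{9}(y_t−ȳ)(y_{t+2}−ȳ) = 45.6621
Denominator Σ(y_t−ȳ)² = 404.3018
r_2 = 45.6621 / 404.3018 = 0.113

0.113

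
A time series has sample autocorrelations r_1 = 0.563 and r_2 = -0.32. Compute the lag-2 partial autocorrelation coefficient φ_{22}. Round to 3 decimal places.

-0.933

φ_{22} = (r_2 − r_1²) / (1 − r_1²)
r_1² = (0.563)² = 0.316969
Numerator = -0.32 − 0.3170 = -0.6370; denominator = 1 − 0.3170 = 0.6830
φ_{22} = -0.6370 / 0.6830 = -0.933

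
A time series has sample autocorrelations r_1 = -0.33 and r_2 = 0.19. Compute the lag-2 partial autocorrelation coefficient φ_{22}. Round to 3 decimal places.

0.091

φ_{22} = (r_2 − r_1²) / (1 − r_1²)
r_1² = (-0.33)² = 0.1089
Numerator = 0.19 − 0.1089 = 0.0811; denominator = 1 − 0.1089 = 0.8911
φ_{22} = 0.0811 / 0.8911 = 0.091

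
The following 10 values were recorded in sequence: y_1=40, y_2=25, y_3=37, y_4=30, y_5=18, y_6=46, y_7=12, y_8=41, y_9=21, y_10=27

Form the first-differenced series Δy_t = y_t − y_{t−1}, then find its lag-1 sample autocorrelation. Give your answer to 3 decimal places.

-0.841

First differences Δy: -15, 12, -7, -12, 28, -34, 29, -20, 6
Mean of differences = -1.4444
Numerator Σ(Δy_t−Δȳ)(Δy_{t+1}−Δȳ) = -3161.8642
Denominator Σ(Δy_t−Δȳ)² = 3760.2222
r_1(Δy) = -3161.8642 / 3760.2222 = -0.841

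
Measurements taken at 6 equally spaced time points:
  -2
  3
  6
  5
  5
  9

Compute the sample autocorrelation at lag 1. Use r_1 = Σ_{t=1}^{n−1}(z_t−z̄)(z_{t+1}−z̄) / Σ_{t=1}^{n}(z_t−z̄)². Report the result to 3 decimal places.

0.162

Mean z̄ = (-2 + 3 + 6 + 5 + 5 + 9)/6 = 4.3333
Deviations from mean: -6.3333, -1.3333, 1.6667, 0.6667, 0.6667, 4.6667
Σ(z_t−z̄)(z_{t+1}−z̄) = (8.4444) + (-2.2222) + (1.1111) + (0.4444) + (3.1111) = 10.8889
Denominator Σ(z_t−z̄)² = 67.3333
r_1 = 10.8889 / 67.3333 = 0.162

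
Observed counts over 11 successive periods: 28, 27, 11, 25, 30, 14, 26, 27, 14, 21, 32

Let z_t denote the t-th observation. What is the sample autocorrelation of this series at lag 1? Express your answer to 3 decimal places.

Mean z̄ = (28 + 27 + 11 + 25 + 30 + 14 + 26 + 27 + 14 + 21 + 32)/11 = 23.1818
Numerator Σ_{t=1}^{10}(z_t−z̄)(z_{t+1}−z̄) = -149.8512
Denominator Σ(z_t−z̄)² = 509.6364
r_1 = -149.8512 / 509.6364 = -0.294

-0.294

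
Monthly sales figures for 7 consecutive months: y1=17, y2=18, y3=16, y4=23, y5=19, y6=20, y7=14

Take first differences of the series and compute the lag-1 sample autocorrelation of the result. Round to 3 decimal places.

First differences Δy: 1, -2, 7, -4, 1, -6
Mean of differences = -0.5000
Numerator Σ(Δy_t−Δȳ)(Δy_{t+1}−Δȳ) = -53.2500
Denominator Σ(Δy_t−Δȳ)² = 105.5000
r_1(Δy) = -53.2500 / 105.5000 = -0.505

-0.505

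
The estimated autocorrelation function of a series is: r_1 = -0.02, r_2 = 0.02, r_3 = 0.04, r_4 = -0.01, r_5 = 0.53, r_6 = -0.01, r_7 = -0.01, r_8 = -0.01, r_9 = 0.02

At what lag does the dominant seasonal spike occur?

5

The largest autocorrelation is r_5 = 0.53; the remaining lags stay at or below 0.04.
The dominant spike at lag 5 indicates a seasonal period of 5.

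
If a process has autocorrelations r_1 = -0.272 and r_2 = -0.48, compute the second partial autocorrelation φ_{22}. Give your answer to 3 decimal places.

φ_{22} = (r_2 − r_1²) / (1 − r_1²)
r_1² = (-0.272)² = 0.073984
Numerator = -0.48 − 0.0740 = -0.5540; denominator = 1 − 0.0740 = 0.9260
φ_{22} = -0.5540 / 0.9260 = -0.598

-0.598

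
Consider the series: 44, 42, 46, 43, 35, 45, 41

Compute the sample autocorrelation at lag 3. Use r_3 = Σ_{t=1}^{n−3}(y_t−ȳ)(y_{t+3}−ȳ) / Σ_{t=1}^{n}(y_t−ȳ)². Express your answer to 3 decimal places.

Mean ȳ = (44 + 42 + 46 + 43 + 35 + 45 + 41)/7 = 42.2857
Deviations from mean: 1.7143, -0.2857, 3.7143, 0.7143, -7.2857, 2.7143, -1.2857
Numerator Σ_{t=1}^{4}(y_t−ȳ)(y_{t+3}−ȳ) = 12.4694
Denominator Σ(y_t−ȳ)² = 79.4286
r_3 = 12.4694 / 79.4286 = 0.157

0.157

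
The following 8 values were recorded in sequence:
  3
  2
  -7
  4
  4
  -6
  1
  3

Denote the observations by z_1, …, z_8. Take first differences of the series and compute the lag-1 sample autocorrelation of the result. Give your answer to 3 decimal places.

First differences Δz: -1, -9, 11, 0, -10, 7, 2
Mean of differences = 0.0000
Numerator Σ(Δz_t−Δz̄)(Δz_{t+1}−Δz̄) = -146.0000
Denominator Σ(Δz_t−Δz̄)² = 356.0000
r_1(Δz) = -146.0000 / 356.0000 = -0.410

-0.410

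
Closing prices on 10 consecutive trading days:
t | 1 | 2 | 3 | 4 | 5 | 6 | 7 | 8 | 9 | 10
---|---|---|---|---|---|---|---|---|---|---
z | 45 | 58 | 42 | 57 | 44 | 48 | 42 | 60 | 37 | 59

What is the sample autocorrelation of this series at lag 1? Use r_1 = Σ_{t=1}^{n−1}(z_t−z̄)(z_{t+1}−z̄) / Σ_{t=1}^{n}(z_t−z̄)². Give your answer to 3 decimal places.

Mean z̄ = (45 + 58 + 42 + 57 + 44 + 48 + 42 + 60 + 37 + 59)/10 = 49.2000
Numerator Σ_{t=1}^{9}(z_t−z̄)(z_{t+1}−z̄) = -511.2400
Denominator Σ(z_t−z̄)² = 649.6000
r_1 = -511.2400 / 649.6000 = -0.787

-0.787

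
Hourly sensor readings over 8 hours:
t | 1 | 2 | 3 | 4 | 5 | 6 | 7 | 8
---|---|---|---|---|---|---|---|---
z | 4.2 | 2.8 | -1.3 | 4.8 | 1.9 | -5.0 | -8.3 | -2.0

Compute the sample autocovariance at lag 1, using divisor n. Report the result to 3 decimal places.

7.202

Mean z̄ = (4.2 + 2.8 − 1.3 + 4.8 + 1.9 − 5.0 − 8.3 − 2.0)/8 = -0.3625
Σ_{t=1}^{7}(z_t−z̄)(z_{t+1}−z̄) = 57.6198
γ_1 = 57.6198 / 8 = 7.202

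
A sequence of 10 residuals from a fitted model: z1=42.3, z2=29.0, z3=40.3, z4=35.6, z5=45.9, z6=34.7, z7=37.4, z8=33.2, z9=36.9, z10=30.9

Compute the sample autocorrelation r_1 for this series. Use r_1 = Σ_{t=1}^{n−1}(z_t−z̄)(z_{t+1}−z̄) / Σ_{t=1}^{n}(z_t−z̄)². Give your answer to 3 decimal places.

Mean z̄ = (42.3 + 29.0 + 40.3 + 35.6 + 45.9 + 34.7 + 37.4 + 33.2 + 36.9 + 30.9)/10 = 36.6200
Numerator Σ_{t=1}^{9}(z_t−z̄)(z_{t+1}−z̄) = -109.0844
Denominator Σ(z_t−z̄)² = 239.8160
r_1 = -109.0844 / 239.8160 = -0.455

-0.455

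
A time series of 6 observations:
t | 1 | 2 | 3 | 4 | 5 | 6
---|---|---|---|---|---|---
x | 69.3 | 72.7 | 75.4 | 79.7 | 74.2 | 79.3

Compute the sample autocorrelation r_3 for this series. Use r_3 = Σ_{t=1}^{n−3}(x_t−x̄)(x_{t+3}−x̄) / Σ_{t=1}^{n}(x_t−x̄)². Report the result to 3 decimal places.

-0.294

Mean x̄ = (69.3 + 72.7 + 75.4 + 79.7 + 74.2 + 79.3)/6 = 75.1000
Deviations from mean: -5.8000, -2.4000, 0.3000, 4.6000, -0.9000, 4.2000
Numerator Σ_{t=1}^{3}(x_t−x̄)(x_{t+3}−x̄) = -23.2600
Denominator Σ(x_t−x̄)² = 79.1000
r_3 = -23.2600 / 79.1000 = -0.294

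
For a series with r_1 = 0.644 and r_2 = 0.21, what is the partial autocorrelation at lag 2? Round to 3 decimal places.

φ_{22} = (r_2 − r_1²) / (1 − r_1²)
r_1² = (0.644)² = 0.414736
Numerator = 0.21 − 0.4147 = -0.2047; denominator = 1 − 0.4147 = 0.5853
φ_{22} = -0.2047 / 0.5853 = -0.350

-0.350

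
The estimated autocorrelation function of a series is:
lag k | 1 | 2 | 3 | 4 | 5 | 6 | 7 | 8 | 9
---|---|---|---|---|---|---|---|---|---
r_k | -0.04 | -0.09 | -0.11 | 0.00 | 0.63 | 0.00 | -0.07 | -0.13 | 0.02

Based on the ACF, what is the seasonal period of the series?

5

The largest autocorrelation is r_5 = 0.63; the remaining lags stay at or below 0.02.
The dominant spike at lag 5 indicates a seasonal period of 5.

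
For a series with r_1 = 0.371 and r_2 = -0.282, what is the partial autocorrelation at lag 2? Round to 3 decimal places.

φ_{22} = (r_2 − r_1²) / (1 − r_1²)
r_1² = (0.371)² = 0.137641
Numerator = -0.282 − 0.1376 = -0.4196; denominator = 1 − 0.1376 = 0.8624
φ_{22} = -0.4196 / 0.8624 = -0.487

-0.487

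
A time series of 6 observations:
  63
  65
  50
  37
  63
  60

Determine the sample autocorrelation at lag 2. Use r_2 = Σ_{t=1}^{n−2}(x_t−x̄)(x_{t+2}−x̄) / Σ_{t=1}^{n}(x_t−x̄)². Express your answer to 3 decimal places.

Mean x̄ = (63 + 65 + 50 + 37 + 63 + 60)/6 = 56.3333
Numerator Σ_{t=1}^{4}(x_t−x̄)(x_{t+2}−x̄) = -322.8889
Denominator Σ(x_t−x̄)² = 591.3333
r_2 = -322.8889 / 591.3333 = -0.546

-0.546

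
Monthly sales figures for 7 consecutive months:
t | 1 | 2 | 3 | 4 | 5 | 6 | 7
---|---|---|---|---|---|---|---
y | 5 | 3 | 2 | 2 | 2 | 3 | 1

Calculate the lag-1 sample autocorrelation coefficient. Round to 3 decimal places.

Mean ȳ = (5 + 3 + 2 + 2 + 2 + 3 + 1)/7 = 2.5714
Numerator Σ_{t=1}^{6}(y_t−ȳ)(y_{t+1}−ȳ) = 0.5306
Denominator Σ(y_t−ȳ)² = 9.7143
r_1 = 0.5306 / 9.7143 = 0.055

0.055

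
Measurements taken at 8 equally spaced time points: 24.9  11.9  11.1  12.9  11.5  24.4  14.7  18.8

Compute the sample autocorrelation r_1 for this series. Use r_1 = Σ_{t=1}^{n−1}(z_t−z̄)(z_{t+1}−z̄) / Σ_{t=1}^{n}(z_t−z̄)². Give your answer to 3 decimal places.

Mean z̄ = (24.9 + 11.9 + 11.1 + 12.9 + 11.5 + 24.4 + 14.7 + 18.8)/8 = 16.2750
Deviations from mean: 8.6250, -4.3750, -5.1750, -3.3750, -4.7750, 8.1250, -1.5750, 2.5250
Σ(z_t−z̄)(z_{t+1}−z̄) = (-37.7344) + (22.6406) + (17.4656) + (16.1156) + (-38.7969) + (-12.7969) + (-3.9769) = -37.0831
Denominator Σ(z_t−z̄)² = 229.3750
r_1 = -37.0831 / 229.3750 = -0.162

-0.162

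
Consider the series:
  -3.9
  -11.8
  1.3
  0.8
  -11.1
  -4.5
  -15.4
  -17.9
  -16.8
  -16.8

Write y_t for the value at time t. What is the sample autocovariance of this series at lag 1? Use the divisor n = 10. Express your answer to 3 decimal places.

Mean ȳ = (-3.9 − 11.8 + 1.3 + 0.8 − 11.1 − 4.5 − 15.4 − 17.9 − 16.8 − 16.8)/10 = -9.6100
Σ_{t=1}^{9}(y_t−ȳ)(y_{t+1}−ȳ) = 183.7639
γ_1 = 183.7639 / 10 = 18.376

18.376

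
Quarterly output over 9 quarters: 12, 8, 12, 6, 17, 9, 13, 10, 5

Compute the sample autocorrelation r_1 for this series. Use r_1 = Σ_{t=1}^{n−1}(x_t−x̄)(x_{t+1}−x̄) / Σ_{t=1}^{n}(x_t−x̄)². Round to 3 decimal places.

-0.494

Mean x̄ = (12 + 8 + 12 + 6 + 17 + 9 + 13 + 10 + 5)/9 = 10.2222
Numerator Σ_{t=1}^{8}(x_t−x̄)(x_{t+1}−x̄) = -55.1605
Denominator Σ(x_t−x̄)² = 111.5556
r_1 = -55.1605 / 111.5556 = -0.494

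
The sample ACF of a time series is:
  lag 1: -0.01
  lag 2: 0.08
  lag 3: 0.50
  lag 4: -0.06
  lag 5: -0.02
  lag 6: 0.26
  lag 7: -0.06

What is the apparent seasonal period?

3

The largest autocorrelation is r_3 = 0.50, with a weaker echo at lag 6 (0.26); the remaining lags stay at or below 0.08.
The dominant spike at lag 3 indicates a seasonal period of 3.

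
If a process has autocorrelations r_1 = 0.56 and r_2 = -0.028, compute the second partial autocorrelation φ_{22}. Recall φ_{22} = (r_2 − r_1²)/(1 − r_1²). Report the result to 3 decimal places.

φ_{22} = (r_2 − r_1²) / (1 − r_1²)
r_1² = (0.56)² = 0.3136
Numerator = -0.028 − 0.3136 = -0.3416; denominator = 1 − 0.3136 = 0.6864
φ_{22} = -0.3416 / 0.6864 = -0.498

-0.498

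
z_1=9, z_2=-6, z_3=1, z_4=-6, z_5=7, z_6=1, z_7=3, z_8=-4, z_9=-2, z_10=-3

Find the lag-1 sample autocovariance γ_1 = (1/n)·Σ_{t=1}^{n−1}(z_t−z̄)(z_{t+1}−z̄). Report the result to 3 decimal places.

-9.600

Mean z̄ = (9 − 6 + 1 − 6 + 7 + 1 + 3 − 4 − 2 − 3)/10 = 0.0000
Σ_{t=1}^{9}(z_t−z̄)(z_{t+1}−z̄) = -96.0000
γ_1 = -96.0000 / 10 = -9.600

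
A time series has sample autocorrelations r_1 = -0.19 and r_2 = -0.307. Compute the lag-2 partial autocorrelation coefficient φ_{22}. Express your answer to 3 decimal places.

-0.356

φ_{22} = (r_2 − r_1²) / (1 − r_1²)
r_1² = (-0.19)² = 0.0361
Numerator = -0.307 − 0.0361 = -0.3431; denominator = 1 − 0.0361 = 0.9639
φ_{22} = -0.3431 / 0.9639 = -0.356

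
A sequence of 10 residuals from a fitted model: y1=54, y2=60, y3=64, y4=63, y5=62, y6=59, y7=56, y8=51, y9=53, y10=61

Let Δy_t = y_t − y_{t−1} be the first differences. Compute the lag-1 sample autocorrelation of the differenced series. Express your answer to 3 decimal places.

First differences Δy: 6, 4, -1, -1, -3, -3, -5, 2, 8
Mean of differences = 0.7778
Numerator Σ(Δy_t−Δȳ)(Δy_{t+1}−Δȳ) = 58.8395
Denominator Σ(Δy_t−Δȳ)² = 159.5556
r_1(Δy) = 58.8395 / 159.5556 = 0.369

0.369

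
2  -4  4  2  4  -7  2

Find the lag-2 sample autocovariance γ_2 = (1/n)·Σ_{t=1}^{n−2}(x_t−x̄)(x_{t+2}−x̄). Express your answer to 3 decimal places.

0.764

Mean x̄ = (2 − 4 + 4 + 2 + 4 − 7 + 2)/7 = 0.4286
Deviations: 1.5714, -4.4286, 3.5714, 1.5714, 3.5714, -7.4286, 1.5714
Σ_{t=1}^{5}(x_t−x̄)(x_{t+2}−x̄) = 5.3469
γ_2 = 5.3469 / 7 = 0.764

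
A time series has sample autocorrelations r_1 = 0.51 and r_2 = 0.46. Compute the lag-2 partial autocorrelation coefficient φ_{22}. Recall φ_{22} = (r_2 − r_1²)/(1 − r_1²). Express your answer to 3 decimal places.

0.270

φ_{22} = (r_2 − r_1²) / (1 − r_1²)
r_1² = (0.51)² = 0.2601
Numerator = 0.46 − 0.2601 = 0.1999; denominator = 1 − 0.2601 = 0.7399
φ_{22} = 0.1999 / 0.7399 = 0.270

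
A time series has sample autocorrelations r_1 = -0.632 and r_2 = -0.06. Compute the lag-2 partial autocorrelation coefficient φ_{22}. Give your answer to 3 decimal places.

-0.765

φ_{22} = (r_2 − r_1²) / (1 − r_1²)
r_1² = (-0.632)² = 0.399424
Numerator = -0.06 − 0.3994 = -0.4594; denominator = 1 − 0.3994 = 0.6006
φ_{22} = -0.4594 / 0.6006 = -0.765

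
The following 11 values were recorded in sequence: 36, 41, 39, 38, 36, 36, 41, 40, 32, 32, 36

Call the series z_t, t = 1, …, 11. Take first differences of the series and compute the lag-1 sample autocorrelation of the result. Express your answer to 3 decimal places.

First differences Δz: 5, -2, -1, -2, 0, 5, -1, -8, 0, 4
Mean of differences = 0.0000
Numerator Σ(Δz_t−Δz̄)(Δz_{t+1}−Δz̄) = -3.0000
Denominator Σ(Δz_t−Δz̄)² = 140.0000
r_1(Δz) = -3.0000 / 140.0000 = -0.021

-0.021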